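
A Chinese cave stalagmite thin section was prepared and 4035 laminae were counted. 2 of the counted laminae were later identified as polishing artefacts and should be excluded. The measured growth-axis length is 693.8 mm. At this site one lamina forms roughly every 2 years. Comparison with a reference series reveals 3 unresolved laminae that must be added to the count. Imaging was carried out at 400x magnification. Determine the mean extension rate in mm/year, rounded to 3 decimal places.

0.086 mm/year

Correcting the raw count gives 4035 − 2 + 3 = 4036 true laminae.
4036 laminae at 2 years each span 4036 × 2 = 8072 years.
693.8 mm over 8072 years gives 693.8 / 8072 ≈ 0.086 mm/year.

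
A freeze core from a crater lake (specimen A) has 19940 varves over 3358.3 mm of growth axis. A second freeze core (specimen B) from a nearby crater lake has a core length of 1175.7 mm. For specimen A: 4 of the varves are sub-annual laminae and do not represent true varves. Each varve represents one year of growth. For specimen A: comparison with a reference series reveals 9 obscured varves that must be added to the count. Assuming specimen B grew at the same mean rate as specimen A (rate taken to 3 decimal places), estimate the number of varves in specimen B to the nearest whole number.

Specimen A: correcting the raw count gives 19940 − 4 + 9 = 19945 true varves.
A: Extension rate ≈ 3358.3 / 19945 = 0.168 mm per year.
B spans 1175.7 / 0.168 = 6998.21 years ≈ 6998 varves.

6998 varves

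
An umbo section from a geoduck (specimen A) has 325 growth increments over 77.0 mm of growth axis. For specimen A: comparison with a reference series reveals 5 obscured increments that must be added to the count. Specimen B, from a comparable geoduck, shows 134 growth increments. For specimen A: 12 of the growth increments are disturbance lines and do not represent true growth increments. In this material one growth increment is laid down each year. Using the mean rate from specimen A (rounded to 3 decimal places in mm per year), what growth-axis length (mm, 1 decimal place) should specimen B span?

Specimen A: true growth increment count = 325 − 12 + 5 = 318.
A: Extension rate ≈ 77.0 / 318 = 0.242 mm per year.
B's length ≈ 0.242 × 134 = 32.4 mm.

32.4 mm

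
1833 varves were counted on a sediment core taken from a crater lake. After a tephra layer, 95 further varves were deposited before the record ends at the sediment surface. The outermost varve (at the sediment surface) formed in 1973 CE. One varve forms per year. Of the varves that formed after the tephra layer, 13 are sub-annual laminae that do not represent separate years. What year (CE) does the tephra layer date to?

1891 CE

95 varves formed after the tephra layer.
Excluding 13 false varves: 95 − 13 = 82.
1973 − 82 = 1891 CE.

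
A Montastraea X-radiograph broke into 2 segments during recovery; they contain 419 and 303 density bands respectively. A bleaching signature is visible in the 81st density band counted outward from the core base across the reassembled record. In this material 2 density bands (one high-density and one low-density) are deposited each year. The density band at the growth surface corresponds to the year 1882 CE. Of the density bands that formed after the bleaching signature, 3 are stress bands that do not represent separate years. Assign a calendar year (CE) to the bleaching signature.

Total density bands = 419 + 303 = 722.
722 − 81 = 641 density bands lie beyond the bleaching signature toward the growth surface.
Excluding 3 false density bands: 641 − 3 = 638.
638 density bands at 2 per year is 638 / 2 = 319 years.
1882 − 319 = 1563 CE.

1563 CE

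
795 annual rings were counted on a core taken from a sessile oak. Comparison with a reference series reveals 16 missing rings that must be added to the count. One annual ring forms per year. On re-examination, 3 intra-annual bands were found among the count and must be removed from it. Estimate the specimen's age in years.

808 years

True annual ring count = 795 − 3 + 16 = 808.
With a one-to-one annual ring periodicity this is 808 years.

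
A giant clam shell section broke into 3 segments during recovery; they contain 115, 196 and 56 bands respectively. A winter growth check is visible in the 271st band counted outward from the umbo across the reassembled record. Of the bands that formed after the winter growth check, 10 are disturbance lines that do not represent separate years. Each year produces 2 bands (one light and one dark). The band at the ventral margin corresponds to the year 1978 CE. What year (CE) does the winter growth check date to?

1935 CE

Total bands = 115 + 196 + 56 = 367.
Between band 271 and the ventral margin there are 367 − 271 = 96 bands.
Removing the 10 false bands leaves 96 − 10 = 86 true bands beyond the winter growth check.
Dividing by 2 bands per year: 86 / 2 = 43 years.
The band at the ventral margin is 1978 CE, so the winter growth check dates to 1978 − 43 = 1935 CE.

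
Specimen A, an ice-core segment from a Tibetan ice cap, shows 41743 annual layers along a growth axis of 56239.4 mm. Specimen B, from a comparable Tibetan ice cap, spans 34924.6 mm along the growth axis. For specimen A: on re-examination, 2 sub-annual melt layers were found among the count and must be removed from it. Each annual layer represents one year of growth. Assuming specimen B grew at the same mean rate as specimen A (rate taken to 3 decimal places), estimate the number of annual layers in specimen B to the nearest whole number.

25928 annual layers

Specimen A: after corrections the count is 41743 − 2 = 41741 annual layers.
A: Extension rate ≈ 56239.4 / 41741 = 1.347 mm per year.
B spans 34924.6 / 1.347 = 25927.69 years ≈ 25928 annual layers.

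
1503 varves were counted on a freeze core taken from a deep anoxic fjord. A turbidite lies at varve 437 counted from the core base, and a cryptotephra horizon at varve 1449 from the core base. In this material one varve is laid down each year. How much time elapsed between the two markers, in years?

1012 years

1449 − 437 = 1012 varves lie between the two events.
One varve per year makes the interval 1012 years.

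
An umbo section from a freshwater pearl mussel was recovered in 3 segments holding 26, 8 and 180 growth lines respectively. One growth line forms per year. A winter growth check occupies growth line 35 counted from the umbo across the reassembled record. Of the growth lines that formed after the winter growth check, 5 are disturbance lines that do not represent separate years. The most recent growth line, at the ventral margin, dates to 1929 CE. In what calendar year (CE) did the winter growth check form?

1755 CE

Total growth lines = 26 + 8 + 180 = 214.
214 − 35 = 179 growth lines lie beyond the winter growth check toward the ventral margin.
Excluding 5 false growth lines: 179 − 5 = 174.
The growth line at the ventral margin is 1929 CE, so the winter growth check dates to 1929 − 174 = 1755 CE.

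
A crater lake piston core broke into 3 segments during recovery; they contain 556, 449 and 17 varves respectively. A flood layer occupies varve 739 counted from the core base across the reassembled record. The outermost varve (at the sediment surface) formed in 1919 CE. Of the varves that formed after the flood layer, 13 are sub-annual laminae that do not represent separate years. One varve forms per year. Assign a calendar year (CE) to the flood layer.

1649 CE

Total varves = 556 + 449 + 17 = 1022.
1022 − 739 = 283 varves lie beyond the flood layer toward the sediment surface.
283 − 13 false = 270 true varves after the flood layer.
Counting back 270 years from 1919 CE places the flood layer in 1919 − 270 = 1649 CE.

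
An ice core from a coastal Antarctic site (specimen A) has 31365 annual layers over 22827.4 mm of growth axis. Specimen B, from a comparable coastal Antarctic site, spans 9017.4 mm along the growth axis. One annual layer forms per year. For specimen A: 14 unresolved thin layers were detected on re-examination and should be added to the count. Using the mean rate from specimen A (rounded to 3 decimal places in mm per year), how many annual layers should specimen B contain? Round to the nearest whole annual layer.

12404 annual layers

Specimen A: adjusted count: 31365 + 14 = 31379 annual layers.
A: Extension rate ≈ 22827.4 / 31379 = 0.727 mm per year.
Specimen B: 9017.4 mm / 0.727 mm per year = 12403.58 years ≈ 12404 annual layers.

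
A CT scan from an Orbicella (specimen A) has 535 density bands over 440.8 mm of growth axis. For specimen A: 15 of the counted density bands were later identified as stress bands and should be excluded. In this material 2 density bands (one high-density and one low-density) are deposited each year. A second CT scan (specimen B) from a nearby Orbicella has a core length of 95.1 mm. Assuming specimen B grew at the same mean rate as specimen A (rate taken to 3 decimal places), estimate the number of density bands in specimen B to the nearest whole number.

112 density bands

Specimen A: true density band count = 535 − 15 = 520.
Specimen A: with 2 density bands per year, 520 / 2 = 260 years.
A: 440.8 mm over 260 years gives 440.8 / 260 ≈ 1.695 mm/year.
Specimen B: 95.1 mm / 1.695 mm per year = 56.11 years; at 2 density bands per year that is 56.11 × 2 ≈ 112 density bands.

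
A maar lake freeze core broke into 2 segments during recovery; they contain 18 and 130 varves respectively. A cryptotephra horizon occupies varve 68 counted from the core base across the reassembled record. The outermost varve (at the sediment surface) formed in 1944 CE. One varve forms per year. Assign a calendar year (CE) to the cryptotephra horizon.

Total varves = 18 + 130 = 148.
The cryptotephra horizon sits at varve 68 from the core base, so 148 − 68 = 80 varves formed after it.
Counting back 80 years from 1944 CE places the cryptotephra horizon in 1944 − 80 = 1864 CE.

1864 CE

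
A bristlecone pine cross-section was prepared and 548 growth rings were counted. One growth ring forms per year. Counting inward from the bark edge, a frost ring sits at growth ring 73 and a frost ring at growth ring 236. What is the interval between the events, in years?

The two markers are separated by 236 − 73 = 163 growth rings.
One growth ring per year makes the interval 163 years.

163 years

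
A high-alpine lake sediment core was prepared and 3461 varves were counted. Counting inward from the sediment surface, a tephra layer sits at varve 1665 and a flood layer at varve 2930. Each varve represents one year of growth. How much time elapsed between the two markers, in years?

1265 years

2930 − 1665 = 1265 varves lie between the two events.
At one varve per year, 1265 years elapsed between them.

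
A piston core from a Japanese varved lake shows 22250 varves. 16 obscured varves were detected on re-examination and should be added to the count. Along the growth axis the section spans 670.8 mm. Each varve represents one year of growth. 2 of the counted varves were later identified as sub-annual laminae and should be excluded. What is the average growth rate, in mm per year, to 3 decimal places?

Correcting the raw count gives 22250 − 2 + 16 = 22264 true varves.
670.8 mm over 22264 years gives 670.8 / 22264 ≈ 0.030 mm per year.

0.030 mm per year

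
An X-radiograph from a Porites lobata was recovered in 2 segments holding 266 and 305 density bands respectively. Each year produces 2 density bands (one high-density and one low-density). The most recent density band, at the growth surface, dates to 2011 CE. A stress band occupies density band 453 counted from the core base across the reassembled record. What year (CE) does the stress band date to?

1952 CE

Total density bands = 266 + 305 = 571.
The stress band sits at density band 453 from the core base, so 571 − 453 = 118 density bands formed after it.
Dividing by 2 density bands per year: 118 / 2 = 59 years.
The density band at the growth surface is 2011 CE, so the stress band dates to 2011 − 59 = 1952 CE.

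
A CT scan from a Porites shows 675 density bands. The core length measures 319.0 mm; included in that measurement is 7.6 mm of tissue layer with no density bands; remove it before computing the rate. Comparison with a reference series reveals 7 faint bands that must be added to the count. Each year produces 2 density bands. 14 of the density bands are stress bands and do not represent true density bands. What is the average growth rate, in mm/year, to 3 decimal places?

Adjusted count: 675 − 14 + 7 = 668 density bands.
668 density bands at 2 per year is 668 / 2 = 334 years.
Removing the 7.6 mm offcut leaves 319.0 − 7.6 = 311.4 mm.
Extension rate ≈ 311.4 / 334 = 0.932 mm/year.

0.932 mm/year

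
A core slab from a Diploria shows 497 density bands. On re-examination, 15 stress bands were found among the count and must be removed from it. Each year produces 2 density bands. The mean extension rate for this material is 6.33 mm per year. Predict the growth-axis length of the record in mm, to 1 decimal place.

1525.5 mm

After corrections the count is 497 − 15 = 482 density bands.
482 density bands at 2 per year is 482 / 2 = 241 years.
241 years at 6.33 mm/year gives 6.33 × 241 = 1525.5 mm.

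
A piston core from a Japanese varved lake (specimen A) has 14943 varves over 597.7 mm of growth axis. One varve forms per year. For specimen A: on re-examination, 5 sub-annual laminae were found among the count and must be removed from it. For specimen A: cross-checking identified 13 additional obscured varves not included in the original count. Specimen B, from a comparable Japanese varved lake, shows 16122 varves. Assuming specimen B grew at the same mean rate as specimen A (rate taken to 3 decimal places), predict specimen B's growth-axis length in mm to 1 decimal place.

644.9 mm

Specimen A: correcting the raw count gives 14943 − 5 + 13 = 14951 true varves.
A: 597.7 mm over 14951 years gives 597.7 / 14951 ≈ 0.040 mm/yr.
B's length ≈ 0.040 × 16122 = 644.9 mm.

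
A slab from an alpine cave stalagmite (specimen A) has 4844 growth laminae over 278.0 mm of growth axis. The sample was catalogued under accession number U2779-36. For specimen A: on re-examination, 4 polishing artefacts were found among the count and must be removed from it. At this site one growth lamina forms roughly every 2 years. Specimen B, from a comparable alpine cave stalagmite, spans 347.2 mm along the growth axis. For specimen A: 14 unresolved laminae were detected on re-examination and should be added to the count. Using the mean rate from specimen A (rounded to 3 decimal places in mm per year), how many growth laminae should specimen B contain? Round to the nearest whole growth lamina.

Specimen A: correcting the raw count gives 4844 − 4 + 14 = 4854 true growth laminae.
Specimen A: at 2 years per growth lamina, 4854 × 2 = 9708 years.
A: Extension rate ≈ 278.0 / 9708 = 0.029 mm/year.
B spans 347.2 / 0.029 = 11972.41 years; at 2 years per growth lamina that is 11972.41 / 2 ≈ 5986 growth laminae.

5986 growth laminae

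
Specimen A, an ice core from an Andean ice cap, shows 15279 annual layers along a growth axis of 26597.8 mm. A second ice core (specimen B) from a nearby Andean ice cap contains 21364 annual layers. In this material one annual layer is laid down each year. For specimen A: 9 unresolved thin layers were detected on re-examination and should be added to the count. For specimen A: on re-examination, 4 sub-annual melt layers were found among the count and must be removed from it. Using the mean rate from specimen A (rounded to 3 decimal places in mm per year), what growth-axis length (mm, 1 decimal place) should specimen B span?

37173.4 mm

Specimen A: after corrections the count is 15279 − 4 + 9 = 15284 annual layers.
A: 26597.8 mm over 15284 years gives 26597.8 / 15284 ≈ 1.740 mm/yr.
For B, 1.740 mm/year × 21364 years = 37173.4 mm.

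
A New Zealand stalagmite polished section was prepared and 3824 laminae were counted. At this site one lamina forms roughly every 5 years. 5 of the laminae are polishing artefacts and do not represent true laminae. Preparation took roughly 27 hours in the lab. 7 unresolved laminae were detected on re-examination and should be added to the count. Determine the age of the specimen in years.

After corrections the count is 3824 − 5 + 7 = 3826 laminae.
At 5 years per lamina, 3826 × 5 = 19130 years.

19130 yr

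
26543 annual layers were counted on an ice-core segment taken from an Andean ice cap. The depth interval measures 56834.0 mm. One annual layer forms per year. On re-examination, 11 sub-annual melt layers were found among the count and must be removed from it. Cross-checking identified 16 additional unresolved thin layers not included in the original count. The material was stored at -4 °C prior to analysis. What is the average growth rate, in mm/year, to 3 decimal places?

True annual layer count = 26543 − 11 + 16 = 26548.
Mean rate = 56834.0 mm / 26548 years ≈ 2.141 mm/year.

2.141 mm/year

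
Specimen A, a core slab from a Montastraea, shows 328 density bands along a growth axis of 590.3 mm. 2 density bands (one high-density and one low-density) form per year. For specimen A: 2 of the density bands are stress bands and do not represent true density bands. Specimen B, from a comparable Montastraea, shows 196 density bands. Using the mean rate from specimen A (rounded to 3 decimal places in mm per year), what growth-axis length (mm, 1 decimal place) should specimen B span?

Specimen A: after corrections the count is 328 − 2 = 326 density bands.
Specimen A: 326 density bands at 2 per year is 326 / 2 = 163 years.
A: 590.3 mm over 163 years gives 590.3 / 163 ≈ 3.621 mm per year.
Specimen B: with 2 density bands per year, 196 / 2 = 98 years. Length of B = 3.621 × 98 = 354.9 mm.

354.9 mm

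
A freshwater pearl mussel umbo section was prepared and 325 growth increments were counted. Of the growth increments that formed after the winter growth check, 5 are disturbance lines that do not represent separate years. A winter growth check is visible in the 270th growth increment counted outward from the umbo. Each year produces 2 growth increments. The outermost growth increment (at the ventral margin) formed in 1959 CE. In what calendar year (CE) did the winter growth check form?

Between growth increment 270 and the ventral margin there are 325 − 270 = 55 growth increments.
55 − 5 false = 50 true growth increments after the winter growth check.
50 growth increments at 2 per year is 50 / 2 = 25 years.
Counting back 25 years from 1959 CE places the winter growth check in 1959 − 25 = 1934 CE.

1934 CE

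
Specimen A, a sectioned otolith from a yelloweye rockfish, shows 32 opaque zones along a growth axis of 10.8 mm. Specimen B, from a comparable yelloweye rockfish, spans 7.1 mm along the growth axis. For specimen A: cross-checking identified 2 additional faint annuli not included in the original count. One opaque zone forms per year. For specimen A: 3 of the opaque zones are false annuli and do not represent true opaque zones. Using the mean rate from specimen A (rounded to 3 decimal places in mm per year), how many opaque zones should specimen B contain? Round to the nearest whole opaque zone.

20 opaque zones

Specimen A: true opaque zone count = 32 − 3 + 2 = 31.
A: Extension rate ≈ 10.8 / 31 = 0.348 mm/year.
For B, 7.1 / 0.348 = 20.40 years ≈ 20 opaque zones.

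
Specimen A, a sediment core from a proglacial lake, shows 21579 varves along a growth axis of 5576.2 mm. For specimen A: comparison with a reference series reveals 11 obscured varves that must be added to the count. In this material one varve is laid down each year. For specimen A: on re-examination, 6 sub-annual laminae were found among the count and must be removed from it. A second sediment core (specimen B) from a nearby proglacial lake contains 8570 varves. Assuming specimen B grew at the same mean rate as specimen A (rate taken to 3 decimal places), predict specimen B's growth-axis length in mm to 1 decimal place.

2211.1 mm

Specimen A: true varve count = 21579 − 6 + 11 = 21584.
A: 5576.2 mm over 21584 years gives 5576.2 / 21584 ≈ 0.258 mm per year.
B's length ≈ 0.258 × 8570 = 2211.1 mm.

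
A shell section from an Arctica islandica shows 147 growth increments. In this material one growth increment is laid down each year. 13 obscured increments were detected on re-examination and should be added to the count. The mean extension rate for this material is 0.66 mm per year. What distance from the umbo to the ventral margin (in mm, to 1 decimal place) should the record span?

Adjusted count: 147 + 13 = 160 growth increments.
Length ≈ 0.66 × 160 = 105.6 mm.

105.6 mm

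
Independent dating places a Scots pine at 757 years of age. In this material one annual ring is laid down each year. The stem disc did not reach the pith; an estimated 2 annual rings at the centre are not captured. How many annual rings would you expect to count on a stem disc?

At one annual ring per year, 757 years correspond to 757 annual rings.
Subtracting the 2 annual rings not captured gives 757 − 2 = 755 annual rings in the record.

755 annual rings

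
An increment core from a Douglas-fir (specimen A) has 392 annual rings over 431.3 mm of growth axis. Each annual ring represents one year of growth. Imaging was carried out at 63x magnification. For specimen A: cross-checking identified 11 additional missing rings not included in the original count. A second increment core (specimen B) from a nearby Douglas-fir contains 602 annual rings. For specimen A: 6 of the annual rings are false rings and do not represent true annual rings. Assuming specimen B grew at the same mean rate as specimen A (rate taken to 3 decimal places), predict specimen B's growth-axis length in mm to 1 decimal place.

653.8 mm

Specimen A: correcting the raw count gives 392 − 6 + 11 = 397 true annual rings.
A: Mean rate = 431.3 mm / 397 years ≈ 1.086 mm/year.
B's length ≈ 1.086 × 602 = 653.8 mm.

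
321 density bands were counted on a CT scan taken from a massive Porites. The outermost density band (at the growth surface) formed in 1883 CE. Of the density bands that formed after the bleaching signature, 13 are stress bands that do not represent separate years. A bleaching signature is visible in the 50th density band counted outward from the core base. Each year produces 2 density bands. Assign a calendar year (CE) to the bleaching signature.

Between density band 50 and the growth surface there are 321 − 50 = 271 density bands.
Removing the 13 false density bands leaves 271 − 13 = 258 true density bands beyond the bleaching signature.
258 density bands at 2 per year is 258 / 2 = 129 years.
The density band at the growth surface is 1883 CE, so the bleaching signature dates to 1883 − 129 = 1754 CE.

1754 CE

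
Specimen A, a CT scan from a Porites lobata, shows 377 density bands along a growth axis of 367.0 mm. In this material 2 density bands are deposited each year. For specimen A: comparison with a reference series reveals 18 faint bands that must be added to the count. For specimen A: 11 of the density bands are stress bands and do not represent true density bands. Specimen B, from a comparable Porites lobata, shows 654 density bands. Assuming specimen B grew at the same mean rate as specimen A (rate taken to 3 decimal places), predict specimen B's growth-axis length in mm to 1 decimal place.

624.9 mm

Specimen A: adjusted count: 377 − 11 + 18 = 384 density bands.
Specimen A: with 2 density bands per year, 384 / 2 = 192 years.
A: Extension rate ≈ 367.0 / 192 = 1.911 mm per year.
Specimen B: dividing by 2 density bands per year: 654 / 2 = 327 years. Length of B = 1.911 × 327 = 624.9 mm.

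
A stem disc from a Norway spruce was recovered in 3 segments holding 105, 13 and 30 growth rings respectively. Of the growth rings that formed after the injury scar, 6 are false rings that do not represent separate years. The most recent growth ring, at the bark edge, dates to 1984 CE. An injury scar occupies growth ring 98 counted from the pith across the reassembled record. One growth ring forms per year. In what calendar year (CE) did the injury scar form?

1940 CE

Total growth rings = 105 + 13 + 30 = 148.
Between growth ring 98 and the bark edge there are 148 − 98 = 50 growth rings.
Removing the 6 false growth rings leaves 50 − 6 = 44 true growth rings beyond the injury scar.
The growth ring at the bark edge is 1984 CE, so the injury scar dates to 1984 − 44 = 1940 CE.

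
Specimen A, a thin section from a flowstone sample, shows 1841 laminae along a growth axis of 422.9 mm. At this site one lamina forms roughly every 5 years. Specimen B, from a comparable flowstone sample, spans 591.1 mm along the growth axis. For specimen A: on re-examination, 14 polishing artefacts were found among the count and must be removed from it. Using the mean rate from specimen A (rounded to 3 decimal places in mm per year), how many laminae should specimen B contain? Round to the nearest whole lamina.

2570 laminae

Specimen A: after corrections the count is 1841 − 14 = 1827 laminae.
Specimen A: multiplying by 5 years per lamina: 1827 × 5 = 9135 years.
A: Extension rate ≈ 422.9 / 9135 = 0.046 mm/yr.
Specimen B: 591.1 mm / 0.046 mm per year = 12850.00 years; at 5 years per lamina that is 12850.00 / 5 ≈ 2570 laminae.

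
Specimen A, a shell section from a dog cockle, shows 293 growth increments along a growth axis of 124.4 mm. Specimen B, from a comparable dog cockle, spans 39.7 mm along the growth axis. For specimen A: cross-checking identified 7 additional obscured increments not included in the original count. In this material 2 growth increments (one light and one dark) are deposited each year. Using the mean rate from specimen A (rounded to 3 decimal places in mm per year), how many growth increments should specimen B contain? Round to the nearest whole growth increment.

Specimen A: correcting the raw count gives 293 + 7 = 300 true growth increments.
Specimen A: 300 growth increments at 2 per year is 300 / 2 = 150 years.
A: Extension rate ≈ 124.4 / 150 = 0.829 mm per year.
For B, 39.7 / 0.829 = 47.89 years; at 2 growth increments per year that is 47.89 × 2 ≈ 96 growth increments.

96 growth increments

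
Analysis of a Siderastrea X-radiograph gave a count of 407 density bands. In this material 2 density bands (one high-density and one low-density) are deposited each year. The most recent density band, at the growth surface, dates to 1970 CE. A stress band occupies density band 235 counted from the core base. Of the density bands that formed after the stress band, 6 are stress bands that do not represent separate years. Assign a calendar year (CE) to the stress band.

1887 CE

The stress band sits at density band 235 from the core base, so 407 − 235 = 172 density bands formed after it.
Removing the 6 false density bands leaves 172 − 6 = 166 true density bands beyond the stress band.
Dividing by 2 density bands per year: 166 / 2 = 83 years.
Counting back 83 years from 1970 CE places the stress band in 1970 − 83 = 1887 CE.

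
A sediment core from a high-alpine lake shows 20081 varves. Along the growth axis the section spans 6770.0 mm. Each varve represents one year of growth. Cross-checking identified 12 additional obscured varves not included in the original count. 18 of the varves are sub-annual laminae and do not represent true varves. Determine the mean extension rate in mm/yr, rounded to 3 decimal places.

0.337 mm/yr

After corrections the count is 20081 − 18 + 12 = 20075 varves.
Extension rate ≈ 6770.0 / 20075 = 0.337 mm/yr.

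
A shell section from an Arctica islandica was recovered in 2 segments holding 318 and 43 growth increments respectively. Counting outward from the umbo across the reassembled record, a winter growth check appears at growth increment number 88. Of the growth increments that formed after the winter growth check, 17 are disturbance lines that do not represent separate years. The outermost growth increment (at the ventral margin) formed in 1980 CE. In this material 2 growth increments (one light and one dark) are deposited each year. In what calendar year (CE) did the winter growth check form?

Total growth increments = 318 + 43 = 361.
The winter growth check sits at growth increment 88 from the umbo, so 361 − 88 = 273 growth increments formed after it.
Removing the 17 false growth increments leaves 273 − 17 = 256 true growth increments beyond the winter growth check.
Dividing by 2 growth increments per year: 256 / 2 = 128 years.
Counting back 128 years from 1980 CE places the winter growth check in 1980 − 128 = 1852 CE.

1852 CE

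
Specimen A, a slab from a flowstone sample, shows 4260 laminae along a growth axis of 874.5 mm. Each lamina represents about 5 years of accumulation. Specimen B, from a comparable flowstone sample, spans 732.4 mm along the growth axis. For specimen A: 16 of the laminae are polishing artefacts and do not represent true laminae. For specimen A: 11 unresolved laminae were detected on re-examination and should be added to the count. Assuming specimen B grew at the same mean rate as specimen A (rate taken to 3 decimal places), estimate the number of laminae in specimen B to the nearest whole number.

3573 laminae

Specimen A: true lamina count = 4260 − 16 + 11 = 4255.
Specimen A: at 5 years per lamina, 4255 × 5 = 21275 years.
A: Mean rate = 874.5 mm / 21275 years ≈ 0.041 mm per year.
B spans 732.4 / 0.041 = 17863.41 years; at 5 years per lamina that is 17863.41 / 5 ≈ 3573 laminae.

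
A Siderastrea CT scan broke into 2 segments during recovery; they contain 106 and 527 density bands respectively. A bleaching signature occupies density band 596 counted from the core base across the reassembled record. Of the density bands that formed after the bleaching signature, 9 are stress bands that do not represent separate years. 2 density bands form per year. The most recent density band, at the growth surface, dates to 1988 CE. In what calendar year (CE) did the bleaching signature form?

Total density bands = 106 + 527 = 633.
The bleaching signature sits at density band 596 from the core base, so 633 − 596 = 37 density bands formed after it.
Removing the 9 false density bands leaves 37 − 9 = 28 true density bands beyond the bleaching signature.
Dividing by 2 density bands per year: 28 / 2 = 14 years.
1988 − 14 = 1974 CE.

1974 CE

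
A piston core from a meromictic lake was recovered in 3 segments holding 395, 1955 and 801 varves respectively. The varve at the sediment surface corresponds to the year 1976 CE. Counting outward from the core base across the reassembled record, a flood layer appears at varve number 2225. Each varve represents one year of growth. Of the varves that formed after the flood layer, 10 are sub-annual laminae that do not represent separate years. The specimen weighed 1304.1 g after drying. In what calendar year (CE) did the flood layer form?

1060 CE

Total varves = 395 + 1955 + 801 = 3151.
The flood layer sits at varve 2225 from the core base, so 3151 − 2225 = 926 varves formed after it.
926 − 10 false = 916 true varves after the flood layer.
The varve at the sediment surface is 1976 CE, so the flood layer dates to 1976 − 916 = 1060 CE.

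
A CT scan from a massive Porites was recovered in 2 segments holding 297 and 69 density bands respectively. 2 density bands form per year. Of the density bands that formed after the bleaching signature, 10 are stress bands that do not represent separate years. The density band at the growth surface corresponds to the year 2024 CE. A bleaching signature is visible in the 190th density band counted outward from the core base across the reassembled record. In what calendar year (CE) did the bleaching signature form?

1941 CE

Total density bands = 297 + 69 = 366.
The bleaching signature sits at density band 190 from the core base, so 366 − 190 = 176 density bands formed after it.
176 − 10 false = 166 true density bands after the bleaching signature.
With 2 density bands per year, 166 / 2 = 83 years.
Counting back 83 years from 2024 CE places the bleaching signature in 2024 − 83 = 1941 CE.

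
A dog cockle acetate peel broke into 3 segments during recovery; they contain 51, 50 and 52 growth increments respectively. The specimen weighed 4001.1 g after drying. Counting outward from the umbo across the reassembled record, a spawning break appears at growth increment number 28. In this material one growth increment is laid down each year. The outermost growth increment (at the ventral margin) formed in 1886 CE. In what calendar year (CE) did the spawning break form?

1761 CE

Total growth increments = 51 + 50 + 52 = 153.
153 − 28 = 125 growth increments lie beyond the spawning break toward the ventral margin.
Counting back 125 years from 1886 CE places the spawning break in 1886 − 125 = 1761 CE.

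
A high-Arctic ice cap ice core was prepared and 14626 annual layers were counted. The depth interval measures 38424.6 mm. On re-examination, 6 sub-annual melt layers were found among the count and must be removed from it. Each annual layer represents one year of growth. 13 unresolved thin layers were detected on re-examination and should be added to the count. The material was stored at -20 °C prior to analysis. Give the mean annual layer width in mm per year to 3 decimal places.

2.626 mm per year

After corrections the count is 14626 − 6 + 13 = 14633 annual layers.
Mean rate = 38424.6 mm / 14633 years ≈ 2.626 mm per year.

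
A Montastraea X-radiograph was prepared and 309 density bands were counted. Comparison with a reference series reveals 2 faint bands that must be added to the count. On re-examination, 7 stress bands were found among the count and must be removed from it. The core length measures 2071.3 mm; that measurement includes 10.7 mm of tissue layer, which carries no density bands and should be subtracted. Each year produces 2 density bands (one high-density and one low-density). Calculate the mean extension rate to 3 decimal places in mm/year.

True density band count = 309 − 7 + 2 = 304.
With 2 density bands per year, 304 / 2 = 152 years.
Net length = 2071.3 − 10.7 = 2060.6 mm.
Mean rate = 2060.6 mm / 152 years ≈ 13.557 mm/year.

13.557 mm/year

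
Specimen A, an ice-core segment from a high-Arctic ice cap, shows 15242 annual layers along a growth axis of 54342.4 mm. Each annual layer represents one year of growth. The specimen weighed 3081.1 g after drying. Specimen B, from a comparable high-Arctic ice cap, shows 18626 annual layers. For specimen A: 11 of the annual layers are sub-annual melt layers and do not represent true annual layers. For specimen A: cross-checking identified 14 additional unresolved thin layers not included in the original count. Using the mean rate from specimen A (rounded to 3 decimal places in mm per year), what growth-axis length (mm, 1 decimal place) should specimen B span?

Specimen A: adjusted count: 15242 − 11 + 14 = 15245 annual layers.
A: Extension rate ≈ 54342.4 / 15245 = 3.565 mm/yr.
For B, 3.565 mm/year × 18626 years = 66401.7 mm.

66401.7 mm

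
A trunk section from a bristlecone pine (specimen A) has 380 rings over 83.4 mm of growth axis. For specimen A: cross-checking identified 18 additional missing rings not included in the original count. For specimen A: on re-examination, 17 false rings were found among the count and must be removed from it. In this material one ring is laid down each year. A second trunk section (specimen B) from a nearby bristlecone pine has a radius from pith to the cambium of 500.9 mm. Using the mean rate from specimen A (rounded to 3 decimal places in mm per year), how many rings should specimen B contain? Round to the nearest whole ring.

2287 rings

Specimen A: after corrections the count is 380 − 17 + 18 = 381 rings.
A: 83.4 mm over 381 years gives 83.4 / 381 ≈ 0.219 mm/yr.
B spans 500.9 / 0.219 = 2287.21 years ≈ 2287 rings.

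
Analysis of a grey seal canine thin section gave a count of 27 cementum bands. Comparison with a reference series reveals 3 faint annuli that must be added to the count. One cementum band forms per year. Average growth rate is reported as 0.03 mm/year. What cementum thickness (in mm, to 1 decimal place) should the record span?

0.9 mm

Correcting the raw count gives 27 + 3 = 30 true cementum bands.
30 years at 0.03 mm/year gives 0.03 × 30 = 0.9 mm.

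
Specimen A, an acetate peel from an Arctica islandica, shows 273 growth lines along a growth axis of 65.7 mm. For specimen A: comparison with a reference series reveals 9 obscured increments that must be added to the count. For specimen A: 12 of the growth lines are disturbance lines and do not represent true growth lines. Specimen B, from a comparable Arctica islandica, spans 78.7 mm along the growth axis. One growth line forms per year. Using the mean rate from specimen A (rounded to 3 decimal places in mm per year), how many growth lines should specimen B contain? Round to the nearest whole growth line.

Specimen A: true growth line count = 273 − 12 + 9 = 270.
A: 65.7 mm over 270 years gives 65.7 / 270 ≈ 0.243 mm per year.
For B, 78.7 / 0.243 = 323.87 years ≈ 324 growth lines.

324 growth lines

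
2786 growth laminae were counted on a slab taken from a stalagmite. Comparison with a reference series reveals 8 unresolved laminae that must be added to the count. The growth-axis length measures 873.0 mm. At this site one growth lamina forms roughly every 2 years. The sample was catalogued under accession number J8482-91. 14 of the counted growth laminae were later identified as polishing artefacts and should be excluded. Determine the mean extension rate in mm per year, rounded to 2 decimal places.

After corrections the count is 2786 − 14 + 8 = 2780 growth laminae.
2780 growth laminae at 2 years each span 2780 × 2 = 5560 years.
Mean rate = 873.0 mm / 5560 years ≈ 0.16 mm per year.

0.16 mm per year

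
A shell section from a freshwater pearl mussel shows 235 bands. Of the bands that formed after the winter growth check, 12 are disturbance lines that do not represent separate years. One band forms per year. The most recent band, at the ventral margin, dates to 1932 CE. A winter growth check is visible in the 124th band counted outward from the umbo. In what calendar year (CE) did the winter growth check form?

Between band 124 and the ventral margin there are 235 − 124 = 111 bands.
Excluding 12 false bands: 111 − 12 = 99.
The band at the ventral margin is 1932 CE, so the winter growth check dates to 1932 − 99 = 1833 CE.

1833 CE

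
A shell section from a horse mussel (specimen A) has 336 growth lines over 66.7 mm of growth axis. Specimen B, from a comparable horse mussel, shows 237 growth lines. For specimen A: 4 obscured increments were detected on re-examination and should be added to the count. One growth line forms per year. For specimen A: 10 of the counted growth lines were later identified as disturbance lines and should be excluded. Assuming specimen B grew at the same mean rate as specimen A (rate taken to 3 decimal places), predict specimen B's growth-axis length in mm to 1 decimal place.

Specimen A: correcting the raw count gives 336 − 10 + 4 = 330 true growth lines.
A: Mean rate = 66.7 mm / 330 years ≈ 0.202 mm/yr.
Length of B = 0.202 × 237 = 47.9 mm.

47.9 mm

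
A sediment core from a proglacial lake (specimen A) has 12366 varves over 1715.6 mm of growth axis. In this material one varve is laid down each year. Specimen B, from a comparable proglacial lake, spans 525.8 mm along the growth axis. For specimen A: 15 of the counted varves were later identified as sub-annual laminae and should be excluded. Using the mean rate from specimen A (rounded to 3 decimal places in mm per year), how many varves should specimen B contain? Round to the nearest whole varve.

Specimen A: true varve count = 12366 − 15 = 12351.
A: 1715.6 mm over 12351 years gives 1715.6 / 12351 ≈ 0.139 mm/year.
Specimen B: 525.8 mm / 0.139 mm per year = 3782.73 years ≈ 3783 varves.

3783 varves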